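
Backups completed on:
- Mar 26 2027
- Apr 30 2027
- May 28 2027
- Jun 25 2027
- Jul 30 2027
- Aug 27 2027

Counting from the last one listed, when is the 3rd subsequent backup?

Every date is a Friday; gaps 35, 28, 28, 35, 28 days.
Each is the last Friday of its month (at least one falls on the 29th or later, ruling out '4th Friday').
Last Friday of September 2027: Sep 24 2027.
Last Friday of October 2027: Oct 29 2027.
Last Friday of November 2027: Nov 26 2027.

Nov 26 2027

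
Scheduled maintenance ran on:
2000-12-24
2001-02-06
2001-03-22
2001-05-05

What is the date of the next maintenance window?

The spacing is 44, 44, 44 days — always 44 days.
2001-05-05 + 44 days = 2001-06-18.

2001-06-18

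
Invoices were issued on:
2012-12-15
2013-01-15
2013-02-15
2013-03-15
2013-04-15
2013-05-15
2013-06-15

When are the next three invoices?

Each date is the 15th; the gaps (31, 31, 28, 31, 30, 31) track the month lengths.
The rule is the 15th of each month.
July 2013: 2013-07-15.
August 2013: 2013-08-15.
September 2013: 2013-09-15.

2013-07-15, 2013-08-15, 2013-09-15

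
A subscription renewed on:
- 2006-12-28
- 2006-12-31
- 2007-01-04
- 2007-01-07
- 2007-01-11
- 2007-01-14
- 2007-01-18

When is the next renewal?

The gap pattern 3, 4, 3, 4, 3, 4 repeats every 2 events.
These are the Thursdays and Sundays of each week.
Next Sunday: 2007-01-21.

2007-01-21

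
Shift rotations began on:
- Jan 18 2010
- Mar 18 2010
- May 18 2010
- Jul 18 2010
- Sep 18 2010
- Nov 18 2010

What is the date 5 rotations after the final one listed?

Sep 18 2011

Gaps: 59, 61, 61, 62, 61 days — not constant. Every event is on the 18th of the month.
Pattern: the 18th of every 2 months.
January 2011: Jan 18 2011.
March 2011: Mar 18 2011.
May 2011: May 18 2011.
Next: July 2011 → Jul 18 2011.
September 2011: Sep 18 2011.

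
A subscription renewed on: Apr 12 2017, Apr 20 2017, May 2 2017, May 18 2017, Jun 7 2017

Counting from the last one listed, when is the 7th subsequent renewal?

Intervals are 8, 12, 16, 20 days — an arithmetic progression with common difference 4.
Next gap: 24 days. Jun 7 2017 + 24 days = Jul 1 2017.
Next gap: 28 days. Jul 1 2017 + 28 days = Jul 29 2017.
Next gap: 32 days. Jul 29 2017 + 32 days = Aug 30 2017.
Next gap: 36 days. Aug 30 2017 + 36 days = Oct 5 2017.
Next gap: 40 days. Oct 5 2017 + 40 days = Nov 14 2017.
Next gap: 44 days. Nov 14 2017 + 44 days = Dec 28 2017.
Next gap: 48 days. Dec 28 2017 + 48 days = Feb 14 2018.

Feb 14 2018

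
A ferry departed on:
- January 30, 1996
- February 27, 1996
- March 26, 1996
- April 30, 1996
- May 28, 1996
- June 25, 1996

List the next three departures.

Every date is a Tuesday; gaps 28, 28, 35, 28, 28 days.
Each is the last Tuesday of its month (at least one falls on the 29th or later, ruling out '4th Tuesday').
Last Tuesday of July 1996: July 30, 1996.
Last Tuesday of August 1996: August 27, 1996.
September 1996 ends with Tuesday September 24, 1996.

July 30, 1996; August 27, 1996; September 24, 1996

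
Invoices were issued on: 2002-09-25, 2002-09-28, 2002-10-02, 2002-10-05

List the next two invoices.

The gap pattern 3, 4, 3 repeats every 2 events.
These are the Wednesdays and Saturdays of each week.
Next Wednesday: 2002-10-09.
The following Saturday is 2002-10-12.

2002-10-09, 2002-10-12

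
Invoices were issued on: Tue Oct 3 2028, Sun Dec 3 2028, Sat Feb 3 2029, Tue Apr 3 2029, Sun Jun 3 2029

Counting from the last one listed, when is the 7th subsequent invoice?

Each date is the 3rd; the gaps (61, 62, 59, 61) track the month lengths.
The rule is the 3rd of every 2 months.
Next: August 2029 → Fri Aug 3 2029.
October 2029: Wed Oct 3 2029.
December 2029: Mon Dec 3 2029.
February 2030: Sun Feb 3 2030.
Next: April 2030 → Wed Apr 3 2030.
June 2030: Mon Jun 3 2030.
Next: August 2030 → Sat Aug 3 2030.

Sat Aug 3 2030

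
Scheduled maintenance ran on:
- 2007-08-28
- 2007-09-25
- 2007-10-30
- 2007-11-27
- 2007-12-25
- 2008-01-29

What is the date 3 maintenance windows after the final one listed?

These are Tuesdays with 28, 35, 28, 28, 35-day gaps.
Each is the final Tuesday of its month — 2007-10-30 is past the 28th, so '4th Tuesday' doesn't fit.
Last Tuesday of February 2008: 2008-02-26.
March 2008 ends with Tuesday 2008-03-25.
April 2008 ends with Tuesday 2008-04-29.

2008-04-29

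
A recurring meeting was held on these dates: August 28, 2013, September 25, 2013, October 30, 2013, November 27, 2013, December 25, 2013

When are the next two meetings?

All Wednesdays; the gaps (28, 35, 28, 28) vary with month length.
This is the last Wednesday of each month.
January 2014 ends with Wednesday January 29, 2014.
February 2014 ends with Wednesday February 26, 2014.

January 29, 2014; February 26, 2014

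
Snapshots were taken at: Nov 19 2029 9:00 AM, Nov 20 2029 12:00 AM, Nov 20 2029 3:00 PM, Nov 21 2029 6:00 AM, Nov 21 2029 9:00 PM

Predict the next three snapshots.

Gaps: 15, 15, 15, 15 hours — each event is 15 hours after the previous one.
Nov 21 2029 9:00 PM + 15 h = Nov 22 2029 12:00 PM.
Nov 22 2029 12:00 PM + 15 h = Nov 23 2029 3:00 AM.
Nov 23 2029 3:00 AM + 15 h = Nov 23 2029 6:00 PM.

Nov 22 2029 12:00 PM, Nov 23 2029 3:00 AM, Nov 23 2029 6:00 PM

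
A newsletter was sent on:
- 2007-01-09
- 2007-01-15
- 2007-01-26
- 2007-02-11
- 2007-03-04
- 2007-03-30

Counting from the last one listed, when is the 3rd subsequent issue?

Intervals are 6, 11, 16, 21, 26 days — an arithmetic progression with common difference 5.
Next gap: 31 days. 2007-03-30 + 31 days = 2007-04-30.
Next gap: 36 days. 2007-04-30 + 36 days = 2007-06-05.
Next gap: 41 days. 2007-06-05 + 41 days = 2007-07-16.

2007-07-16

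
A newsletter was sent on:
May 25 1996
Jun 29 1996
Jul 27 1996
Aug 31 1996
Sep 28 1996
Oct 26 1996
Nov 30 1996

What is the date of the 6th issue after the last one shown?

May 31 1997

Every date is a Saturday; gaps 35, 28, 35, 28, 28, 35 days.
Each is the last Saturday of its month (at least one falls on the 29th or later, ruling out '4th Saturday').
December 1996 ends with Saturday Dec 28 1996.
Last Saturday of January 1997: Jan 25 1997.
February 1997 ends with Saturday Feb 22 1997.
March 1997 ends with Saturday Mar 29 1997.
April 1997 ends with Saturday Apr 26 1997.
Last Saturday of May 1997: May 31 1997.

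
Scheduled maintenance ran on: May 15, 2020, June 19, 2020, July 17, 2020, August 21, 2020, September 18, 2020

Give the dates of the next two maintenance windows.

October 16, 2020; November 20, 2020

All dates are Fridays, 35, 28, 35, 28 days apart.
Specifically, the 3rd Friday of each month.
October 2020 — 3rd Friday is October 16, 2020.
November 2020 — 3rd Friday is November 20, 2020.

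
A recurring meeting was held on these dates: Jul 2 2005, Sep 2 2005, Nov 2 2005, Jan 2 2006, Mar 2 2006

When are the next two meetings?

May 2 2006, Jul 2 2006

Gaps: 62, 61, 61, 59 days — not constant. Every event is on the 2nd of the month.
Pattern: the 2nd of every 2 months.
May 2006: May 2 2006.
July 2006: Jul 2 2006.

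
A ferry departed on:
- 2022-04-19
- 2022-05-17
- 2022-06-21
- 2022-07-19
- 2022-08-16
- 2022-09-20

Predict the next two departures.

Gaps: 28, 35, 28, 28, 35 days — a mix of 28 and 35. Every date is a Tuesday.
Each is the 3rd Tuesday of its month.
3rd Tuesday of October 2022: 2022-10-18.
3rd Tuesday of November 2022: 2022-11-15.

2022-10-18, 2022-11-15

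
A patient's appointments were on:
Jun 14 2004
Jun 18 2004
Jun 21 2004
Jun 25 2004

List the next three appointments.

Every event lands on a Monday or Friday (gaps cycle 4, 3, 4).
So the schedule is: every Monday and Friday.
The following Monday is Jun 28 2004.
Next Friday: Jul 2 2004.
Next Monday: Jul 5 2004.

Jun 28 2004, Jul 2 2004, Jul 5 2004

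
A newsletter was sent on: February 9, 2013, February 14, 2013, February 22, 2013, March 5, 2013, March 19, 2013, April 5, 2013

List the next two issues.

April 25, 2013; May 18, 2013

Gaps: 5, 8, 11, 14, 17 days — each gap is 3 larger than the previous one.
Next gap: 20 days. April 5, 2013 + 20 days = April 25, 2013.
Next gap: 23 days. April 25, 2013 + 23 days = May 18, 2013.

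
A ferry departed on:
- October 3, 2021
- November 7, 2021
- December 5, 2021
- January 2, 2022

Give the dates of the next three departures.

Gaps: 35, 28, 28 days — a mix of 28 and 35. Every date is a Sunday.
Each is the 1st Sunday of its month.
1st Sunday of February 2022: February 6, 2022.
1st Sunday of March 2022: March 6, 2022.
1st Sunday of April 2022: April 3, 2022.

February 6, 2022; March 6, 2022; April 3, 2022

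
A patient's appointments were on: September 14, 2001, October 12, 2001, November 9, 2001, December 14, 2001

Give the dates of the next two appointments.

All dates are Fridays, 28, 28, 35 days apart.
Specifically, the 2nd Friday of each month.
2nd Friday of January 2002: January 11, 2002.
2nd Friday of February 2002: February 8, 2002.

January 11, 2002; February 8, 2002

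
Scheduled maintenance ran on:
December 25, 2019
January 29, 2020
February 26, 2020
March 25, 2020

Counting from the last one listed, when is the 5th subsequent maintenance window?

August 26, 2020

All Wednesdays; the gaps (35, 28, 28) vary with month length.
This is the last Wednesday of each month.
April 2020 ends with Wednesday April 29, 2020.
Last Wednesday of May 2020: May 27, 2020.
Last Wednesday of June 2020: June 24, 2020.
July 2020 ends with Wednesday July 29, 2020.
August 2020 ends with Wednesday August 26, 2020.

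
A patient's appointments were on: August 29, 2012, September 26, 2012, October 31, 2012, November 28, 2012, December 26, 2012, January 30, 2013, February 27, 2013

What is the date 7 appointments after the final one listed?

These are Wednesdays with 28, 35, 28, 28, 35, 28-day gaps.
Each is the final Wednesday of its month — August 29, 2012 is past the 28th, so '4th Wednesday' doesn't fit.
Last Wednesday of March 2013: March 27, 2013.
April 2013 ends with Wednesday April 24, 2013.
Last Wednesday of May 2013: May 29, 2013.
Last Wednesday of June 2013: June 26, 2013.
July 2013 ends with Wednesday July 31, 2013.
Last Wednesday of August 2013: August 28, 2013.
Last Wednesday of September 2013: September 25, 2013.

September 25, 2013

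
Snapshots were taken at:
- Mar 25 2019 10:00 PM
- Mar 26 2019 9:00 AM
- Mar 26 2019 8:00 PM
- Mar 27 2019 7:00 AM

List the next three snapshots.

Mar 27 2019 6:00 PM, Mar 28 2019 5:00 AM, Mar 28 2019 4:00 PM

The interval is a steady 11 hours (11, 11, 11).
Mar 27 2019 7:00 AM + 11 h = Mar 27 2019 6:00 PM.
Mar 27 2019 6:00 PM + 11 h = Mar 28 2019 5:00 AM.
Mar 28 2019 5:00 AM + 11 h = Mar 28 2019 4:00 PM.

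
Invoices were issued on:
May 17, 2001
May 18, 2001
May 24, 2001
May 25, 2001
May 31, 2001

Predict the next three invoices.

June 1, 2001; June 7, 2001; June 8, 2001

Gaps: 1, 6, 1, 6 days — not constant, but cyclic with period 2.
The events fall on every Thursday and Friday.
Next Friday: June 1, 2001.
The following Thursday is June 7, 2001.
Next Friday: June 8, 2001.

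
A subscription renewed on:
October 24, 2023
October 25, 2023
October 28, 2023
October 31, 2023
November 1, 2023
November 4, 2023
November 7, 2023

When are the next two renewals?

November 8, 2023; November 11, 2023

The gap pattern 1, 3, 3, 1, 3, 3 repeats every 3 events.
These are the Tuesdays, Wednesdays and Saturdays of each week.
The following Wednesday is November 8, 2023.
Next Saturday: November 11, 2023.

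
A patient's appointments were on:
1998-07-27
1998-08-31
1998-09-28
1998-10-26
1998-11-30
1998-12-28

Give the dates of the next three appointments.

These are Mondays with 35, 28, 28, 35, 28-day gaps.
Each is the final Monday of its month — 1998-08-31 is past the 28th, so '4th Monday' doesn't fit.
Last Monday of January 1999: 1999-01-25.
February 1999 ends with Monday 1999-02-22.
March 1999 ends with Monday 1999-03-29.

1999-01-25, 1999-02-22, 1999-03-29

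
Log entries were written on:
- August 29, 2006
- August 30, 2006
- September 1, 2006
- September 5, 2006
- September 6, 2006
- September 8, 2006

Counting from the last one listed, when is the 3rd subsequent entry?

September 15, 2006

The gap pattern 1, 2, 4, 1, 2 repeats every 3 events.
These are the Tuesdays, Wednesdays and Fridays of each week.
Next Tuesday: September 12, 2006.
The following Wednesday is September 13, 2006.
The following Friday is September 15, 2006.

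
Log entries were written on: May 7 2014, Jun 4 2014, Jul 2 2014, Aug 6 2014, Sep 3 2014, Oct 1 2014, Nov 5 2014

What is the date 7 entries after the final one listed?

Gaps: 28, 28, 35, 28, 28, 35 days — a mix of 28 and 35. Every date is a Wednesday.
Each is the 1st Wednesday of its month.
1st Wednesday of December 2014: Dec 3 2014.
1st Wednesday of January 2015: Jan 7 2015.
February 2015 — 1st Wednesday is Feb 4 2015.
March 2015 — 1st Wednesday is Mar 4 2015.
1st Wednesday of April 2015: Apr 1 2015.
1st Wednesday of May 2015: May 6 2015.
1st Wednesday of June 2015: Jun 3 2015.

Jun 3 2015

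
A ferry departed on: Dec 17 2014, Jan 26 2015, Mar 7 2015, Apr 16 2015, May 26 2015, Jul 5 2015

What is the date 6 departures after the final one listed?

The spacing is 40, 40, 40, 40, 40 days — always 40 days.
Jul 5 2015 + 40 days = Aug 14 2015.
Aug 14 2015 + 40 days = Sep 23 2015.
Sep 23 2015 + 40 days = Nov 2 2015.
Nov 2 2015 + 40 days = Dec 12 2015.
Dec 12 2015 + 40 days = Jan 21 2016.
Jan 21 2016 + 40 days = Mar 1 2016.

Mar 1 2016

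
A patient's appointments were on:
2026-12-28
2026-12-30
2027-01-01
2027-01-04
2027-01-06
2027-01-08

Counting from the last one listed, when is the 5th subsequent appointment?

Every event lands on a Monday or Wednesday or Friday (gaps cycle 2, 2, 3, 2, 2).
So the schedule is: every Monday, Wednesday and Friday.
Next Monday: 2027-01-11.
Next Wednesday: 2027-01-13.
The following Friday is 2027-01-15.
The following Monday is 2027-01-18.
The following Wednesday is 2027-01-20.

2027-01-20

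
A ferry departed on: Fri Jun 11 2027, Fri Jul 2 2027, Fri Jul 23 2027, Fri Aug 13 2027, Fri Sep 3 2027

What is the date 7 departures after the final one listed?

Fri Jan 28 2028

Every event comes 21 days after the last (21, 21, 21, 21).
Fri Sep 3 2027 + 21 days = Fri Sep 24 2027.
Fri Sep 24 2027 + 21 days = Fri Oct 15 2027.
Fri Oct 15 2027 + 21 days = Fri Nov 5 2027.
Fri Nov 5 2027 + 21 days = Fri Nov 26 2027.
Fri Nov 26 2027 + 21 days = Fri Dec 17 2027.
Fri Dec 17 2027 + 21 days = Fri Jan 7 2028.
Fri Jan 7 2028 + 21 days = Fri Jan 28 2028.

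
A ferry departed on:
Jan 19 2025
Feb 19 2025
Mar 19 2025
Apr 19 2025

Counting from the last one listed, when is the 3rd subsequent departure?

Jul 19 2025

Each date is the 19th; the gaps (31, 28, 31) track the month lengths.
The rule is the 19th of each month.
May 2025: May 19 2025.
June 2025: Jun 19 2025.
July 2025: Jul 19 2025.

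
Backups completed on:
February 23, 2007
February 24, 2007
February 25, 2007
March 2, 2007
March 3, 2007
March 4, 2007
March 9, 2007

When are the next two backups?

March 10, 2007; March 11, 2007

Every event lands on a Friday or Saturday or Sunday (gaps cycle 1, 1, 5, 1, 1, 5).
So the schedule is: every Friday, Saturday and Sunday.
The following Saturday is March 10, 2007.
The following Sunday is March 11, 2007.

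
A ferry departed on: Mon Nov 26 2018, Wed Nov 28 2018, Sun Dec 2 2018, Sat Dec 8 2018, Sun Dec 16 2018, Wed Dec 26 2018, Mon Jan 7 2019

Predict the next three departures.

Gaps: 2, 4, 6, 8, 10, 12 days — each gap is 2 larger than the previous one.
Next gap: 14 days. Mon Jan 7 2019 + 14 days = Mon Jan 21 2019.
Next gap: 16 days. Mon Jan 21 2019 + 16 days = Wed Feb 6 2019.
Next gap: 18 days. Wed Feb 6 2019 + 18 days = Sun Feb 24 2019.

Mon Jan 21 2019, Wed Feb 6 2019, Sun Feb 24 2019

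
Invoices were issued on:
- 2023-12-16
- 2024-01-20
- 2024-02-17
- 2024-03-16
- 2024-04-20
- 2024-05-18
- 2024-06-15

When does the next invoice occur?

2024-07-20

These are Saturdays at 28- or 35-day spacing (35, 28, 28, 35, 28, 28).
The pattern: 3rd Saturday of the month.
July 2024 — 3rd Saturday is 2024-07-20.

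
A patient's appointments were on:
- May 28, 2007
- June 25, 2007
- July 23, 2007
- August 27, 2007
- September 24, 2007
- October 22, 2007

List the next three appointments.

November 26, 2007; December 24, 2007; January 28, 2008

All dates are Mondays, 28, 28, 35, 28, 28 days apart.
Specifically, the 4th Monday of each month.
4th Monday of November 2007: November 26, 2007.
December 2007 — 4th Monday is December 24, 2007.
4th Monday of January 2008: January 28, 2008.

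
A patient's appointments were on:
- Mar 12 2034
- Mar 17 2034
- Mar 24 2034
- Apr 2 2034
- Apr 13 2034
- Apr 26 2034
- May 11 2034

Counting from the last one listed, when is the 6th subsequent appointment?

The spacing grows by 2 each time: 5, 7, 9, 11, 13, 15 days.
Next gap: 17 days. May 11 2034 + 17 days = May 28 2034.
Next gap: 19 days. May 28 2034 + 19 days = Jun 16 2034.
Next gap: 21 days. Jun 16 2034 + 21 days = Jul 7 2034.
Next gap: 23 days. Jul 7 2034 + 23 days = Jul 30 2034.
Next gap: 25 days. Jul 30 2034 + 25 days = Aug 24 2034.
Next gap: 27 days. Aug 24 2034 + 27 days = Sep 20 2034.

Sep 20 2034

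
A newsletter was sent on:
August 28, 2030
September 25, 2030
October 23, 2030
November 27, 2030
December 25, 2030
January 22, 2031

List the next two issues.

February 26, 2031; March 26, 2031

These are Wednesdays at 28- or 35-day spacing (28, 28, 35, 28, 28).
The pattern: 4th Wednesday of the month.
February 2031 — 4th Wednesday is February 26, 2031.
March 2031 — 4th Wednesday is March 26, 2031.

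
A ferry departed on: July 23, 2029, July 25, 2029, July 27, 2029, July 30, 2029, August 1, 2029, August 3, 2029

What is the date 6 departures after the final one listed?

August 17, 2029

The gap pattern 2, 2, 3, 2, 2 repeats every 3 events.
These are the Mondays, Wednesdays and Fridays of each week.
Next Monday: August 6, 2029.
Next Wednesday: August 8, 2029.
The following Friday is August 10, 2029.
The following Monday is August 13, 2029.
The following Wednesday is August 15, 2029.
Next Friday: August 17, 2029.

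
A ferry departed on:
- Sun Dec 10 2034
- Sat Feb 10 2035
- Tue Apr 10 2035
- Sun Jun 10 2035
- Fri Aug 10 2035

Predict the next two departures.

Each date is the 10th; the gaps (62, 59, 61, 61) track the month lengths.
The rule is the 10th of every 2 months.
Next: October 2035 → Wed Oct 10 2035.
December 2035: Mon Dec 10 2035.

Wed Oct 10 2035, Mon Dec 10 2035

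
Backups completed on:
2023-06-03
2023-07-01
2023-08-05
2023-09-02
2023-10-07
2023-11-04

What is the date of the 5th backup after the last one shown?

These are Saturdays at 28- or 35-day spacing (28, 35, 28, 35, 28).
The pattern: 1st Saturday of the month.
December 2023 — 1st Saturday is 2023-12-02.
January 2024 — 1st Saturday is 2024-01-06.
February 2024 — 1st Saturday is 2024-02-03.
1st Saturday of March 2024: 2024-03-02.
April 2024 — 1st Saturday is 2024-04-06.

2024-04-06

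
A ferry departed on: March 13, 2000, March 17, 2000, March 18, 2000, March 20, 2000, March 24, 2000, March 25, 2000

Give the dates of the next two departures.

March 27, 2000; March 31, 2000

Gaps: 4, 1, 2, 4, 1 days — not constant, but cyclic with period 3.
The events fall on every Monday, Friday and Saturday.
Next Monday: March 27, 2000.
The following Friday is March 31, 2000.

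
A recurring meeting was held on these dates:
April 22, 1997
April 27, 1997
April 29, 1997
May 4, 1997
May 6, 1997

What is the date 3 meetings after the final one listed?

Gaps: 5, 2, 5, 2 days — not constant, but cyclic with period 2.
The events fall on every Tuesday and Sunday.
The following Sunday is May 11, 1997.
The following Tuesday is May 13, 1997.
The following Sunday is May 18, 1997.

May 18, 1997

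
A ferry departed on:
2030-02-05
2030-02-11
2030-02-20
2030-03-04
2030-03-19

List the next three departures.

The spacing grows by 3 each time: 6, 9, 12, 15 days.
Next gap: 18 days. 2030-03-19 + 18 days = 2030-04-06.
Next gap: 21 days. 2030-04-06 + 21 days = 2030-04-27.
Next gap: 24 days. 2030-04-27 + 24 days = 2030-05-21.

2030-04-06, 2030-04-27, 2030-05-21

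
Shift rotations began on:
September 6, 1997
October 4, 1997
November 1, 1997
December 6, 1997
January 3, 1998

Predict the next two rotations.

Gaps: 28, 28, 35, 28 days — a mix of 28 and 35. Every date is a Saturday.
Each is the 1st Saturday of its month.
February 1998 — 1st Saturday is February 7, 1998.
March 1998 — 1st Saturday is March 7, 1998.

February 7, 1998; March 7, 1998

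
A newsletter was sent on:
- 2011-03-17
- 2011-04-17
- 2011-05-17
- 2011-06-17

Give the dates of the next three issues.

Gaps: 31, 30, 31 days — not constant. Every event is on the 17th of the month.
Pattern: the 17th of each month.
Next: July 2011 → 2011-07-17.
Next: August 2011 → 2011-08-17.
September 2011: 2011-09-17.

2011-07-17, 2011-08-17, 2011-09-17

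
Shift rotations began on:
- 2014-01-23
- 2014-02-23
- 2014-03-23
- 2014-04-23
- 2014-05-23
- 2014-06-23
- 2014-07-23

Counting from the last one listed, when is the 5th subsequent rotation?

Each date is the 23rd; the gaps (31, 28, 31, 30, 31, 30) track the month lengths.
The rule is the 23rd of each month.
August 2014: 2014-08-23.
September 2014: 2014-09-23.
October 2014: 2014-10-23.
Next: November 2014 → 2014-11-23.
December 2014: 2014-12-23.

2014-12-23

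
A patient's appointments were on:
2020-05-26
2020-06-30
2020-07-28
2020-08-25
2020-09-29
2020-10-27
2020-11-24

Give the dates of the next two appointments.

2020-12-29, 2021-01-26

All Tuesdays; the gaps (35, 28, 28, 35, 28, 28) vary with month length.
This is the last Tuesday of each month.
December 2020 ends with Tuesday 2020-12-29.
Last Tuesday of January 2021: 2021-01-26.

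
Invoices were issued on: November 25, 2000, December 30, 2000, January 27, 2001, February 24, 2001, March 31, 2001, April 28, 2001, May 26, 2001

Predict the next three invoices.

Every date is a Saturday; gaps 35, 28, 28, 35, 28, 28 days.
Each is the last Saturday of its month (at least one falls on the 29th or later, ruling out '4th Saturday').
Last Saturday of June 2001: June 30, 2001.
July 2001 ends with Saturday July 28, 2001.
August 2001 ends with Saturday August 25, 2001.

June 30, 2001; July 28, 2001; August 25, 2001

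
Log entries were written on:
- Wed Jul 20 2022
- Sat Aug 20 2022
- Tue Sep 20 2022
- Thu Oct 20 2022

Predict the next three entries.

Gaps: 31, 31, 30 days — not constant. Every event is on the 20th of the month.
Pattern: the 20th of each month.
Next: November 2022 → Sun Nov 20 2022.
Next: December 2022 → Tue Dec 20 2022.
Next: January 2023 → Fri Jan 20 2023.

Sun Nov 20 2022, Tue Dec 20 2022, Fri Jan 20 2023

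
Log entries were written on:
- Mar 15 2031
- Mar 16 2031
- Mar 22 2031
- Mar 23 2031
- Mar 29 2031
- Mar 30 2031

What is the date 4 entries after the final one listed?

Apr 13 2031

Gaps: 1, 6, 1, 6, 1 days — not constant, but cyclic with period 2.
The events fall on every Saturday and Sunday.
The following Saturday is Apr 5 2031.
The following Sunday is Apr 6 2031.
The following Saturday is Apr 12 2031.
The following Sunday is Apr 13 2031.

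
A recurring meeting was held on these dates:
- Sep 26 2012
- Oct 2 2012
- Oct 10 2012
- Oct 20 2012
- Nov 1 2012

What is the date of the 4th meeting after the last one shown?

Jan 8 2013

Intervals are 6, 8, 10, 12 days — an arithmetic progression with common difference 2.
Next gap: 14 days. Nov 1 2012 + 14 days = Nov 15 2012.
Next gap: 16 days. Nov 15 2012 + 16 days = Dec 1 2012.
Next gap: 18 days. Dec 1 2012 + 18 days = Dec 19 2012.
Next gap: 20 days. Dec 19 2012 + 20 days = Jan 8 2013.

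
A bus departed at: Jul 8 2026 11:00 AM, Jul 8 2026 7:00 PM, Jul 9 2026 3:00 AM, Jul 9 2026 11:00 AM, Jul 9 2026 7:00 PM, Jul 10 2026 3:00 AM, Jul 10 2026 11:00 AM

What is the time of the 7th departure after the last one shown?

Jul 12 2026 7:00 PM

Gaps: 8, 8, 8, 8, 8, 8 hours — each event is 8 hours after the previous one.
Jul 10 2026 11:00 AM + 8 h = Jul 10 2026 7:00 PM.
Jul 10 2026 7:00 PM + 8 h = Jul 11 2026 3:00 AM.
Jul 11 2026 3:00 AM + 8 h = Jul 11 2026 11:00 AM.
Jul 11 2026 11:00 AM + 8 h = Jul 11 2026 7:00 PM.
Jul 11 2026 7:00 PM + 8 h = Jul 12 2026 3:00 AM.
Jul 12 2026 3:00 AM + 8 h = Jul 12 2026 11:00 AM.
Jul 12 2026 11:00 AM + 8 h = Jul 12 2026 7:00 PM.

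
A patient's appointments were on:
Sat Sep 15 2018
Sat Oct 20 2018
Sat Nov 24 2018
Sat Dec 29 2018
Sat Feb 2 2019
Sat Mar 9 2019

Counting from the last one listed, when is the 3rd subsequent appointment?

Sat Jun 22 2019

Every event comes 35 days after the last (35, 35, 35, 35, 35).
Sat Mar 9 2019 + 35 days = Sat Apr 13 2019.
Sat Apr 13 2019 + 35 days = Sat May 18 2019.
Sat May 18 2019 + 35 days = Sat Jun 22 2019.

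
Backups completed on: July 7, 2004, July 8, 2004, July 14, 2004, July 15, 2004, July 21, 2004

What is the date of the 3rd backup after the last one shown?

July 29, 2004

Gaps: 1, 6, 1, 6 days — not constant, but cyclic with period 2.
The events fall on every Wednesday and Thursday.
Next Thursday: July 22, 2004.
Next Wednesday: July 28, 2004.
Next Thursday: July 29, 2004.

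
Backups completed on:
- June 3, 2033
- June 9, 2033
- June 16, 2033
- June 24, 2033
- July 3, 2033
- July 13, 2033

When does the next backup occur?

The spacing grows by 1 each time: 6, 7, 8, 9, 10 days.
Next gap: 11 days. July 13, 2033 + 11 days = July 24, 2033.

July 24, 2033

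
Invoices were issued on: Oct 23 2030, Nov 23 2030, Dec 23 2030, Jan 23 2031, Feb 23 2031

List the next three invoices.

Gaps: 31, 30, 31, 31 days — not constant. Every event is on the 23rd of the month.
Pattern: the 23rd of each month.
March 2031: Mar 23 2031.
Next: April 2031 → Apr 23 2031.
Next: May 2031 → May 23 2031.

Mar 23 2031, Apr 23 2031, May 23 2031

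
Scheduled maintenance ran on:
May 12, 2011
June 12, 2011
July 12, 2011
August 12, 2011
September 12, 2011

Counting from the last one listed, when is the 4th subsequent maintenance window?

Gaps: 31, 30, 31, 31 days — not constant. Every event is on the 12th of the month.
Pattern: the 12th of each month.
Next: October 2011 → October 12, 2011.
Next: November 2011 → November 12, 2011.
Next: December 2011 → December 12, 2011.
January 2012: January 12, 2012.

January 12, 2012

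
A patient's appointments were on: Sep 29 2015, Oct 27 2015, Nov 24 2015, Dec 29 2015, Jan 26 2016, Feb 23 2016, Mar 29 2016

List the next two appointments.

These are Tuesdays with 28, 28, 35, 28, 28, 35-day gaps.
Each is the final Tuesday of its month — Sep 29 2015 is past the 28th, so '4th Tuesday' doesn't fit.
Last Tuesday of April 2016: Apr 26 2016.
Last Tuesday of May 2016: May 31 2016.

Apr 26 2016, May 31 2016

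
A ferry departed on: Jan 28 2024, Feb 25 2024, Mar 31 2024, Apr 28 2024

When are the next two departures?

Every date is a Sunday; gaps 28, 35, 28 days.
Each is the last Sunday of its month (at least one falls on the 29th or later, ruling out '4th Sunday').
Last Sunday of May 2024: May 26 2024.
Last Sunday of June 2024: Jun 30 2024.

May 26 2024, Jun 30 2024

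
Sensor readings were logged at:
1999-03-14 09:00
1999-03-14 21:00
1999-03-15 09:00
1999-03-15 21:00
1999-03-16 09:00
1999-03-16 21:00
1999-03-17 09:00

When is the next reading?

1999-03-17 21:00

Spacing: 12, 12, 12, 12, 12, 12 h — constant 12 h.
1999-03-17 09:00 + 12 h = 1999-03-17 21:00.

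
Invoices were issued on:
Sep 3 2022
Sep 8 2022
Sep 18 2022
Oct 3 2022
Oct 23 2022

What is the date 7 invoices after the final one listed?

Jul 30 2023

Gaps: 5, 10, 15, 20 days — each gap is 5 larger than the previous one.
Next gap: 25 days. Oct 23 2022 + 25 days = Nov 17 2022.
Next gap: 30 days. Nov 17 2022 + 30 days = Dec 17 2022.
Next gap: 35 days. Dec 17 2022 + 35 days = Jan 21 2023.
Next gap: 40 days. Jan 21 2023 + 40 days = Mar 2 2023.
Next gap: 45 days. Mar 2 2023 + 45 days = Apr 16 2023.
Next gap: 50 days. Apr 16 2023 + 50 days = Jun 5 2023.
Next gap: 55 days. Jun 5 2023 + 55 days = Jul 30 2023.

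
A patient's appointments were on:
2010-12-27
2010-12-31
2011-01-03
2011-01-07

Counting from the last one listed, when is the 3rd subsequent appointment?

The gap pattern 4, 3, 4 repeats every 2 events.
These are the Mondays and Fridays of each week.
The following Monday is 2011-01-10.
The following Friday is 2011-01-14.
The following Monday is 2011-01-17.

2011-01-17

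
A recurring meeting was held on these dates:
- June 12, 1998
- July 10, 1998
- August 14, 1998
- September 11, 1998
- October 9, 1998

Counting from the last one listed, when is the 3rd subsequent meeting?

All dates are Fridays, 28, 35, 28, 28 days apart.
Specifically, the 2nd Friday of each month.
November 1998 — 2nd Friday is November 13, 1998.
2nd Friday of December 1998: December 11, 1998.
2nd Friday of January 1999: January 8, 1999.

January 8, 1999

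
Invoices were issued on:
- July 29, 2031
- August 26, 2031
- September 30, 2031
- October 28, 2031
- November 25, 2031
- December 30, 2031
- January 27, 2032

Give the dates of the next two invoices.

February 24, 2032; March 30, 2032

These are Tuesdays with 28, 35, 28, 28, 35, 28-day gaps.
Each is the final Tuesday of its month — July 29, 2031 is past the 28th, so '4th Tuesday' doesn't fit.
February 2032 ends with Tuesday February 24, 2032.
Last Tuesday of March 2032: March 30, 2032.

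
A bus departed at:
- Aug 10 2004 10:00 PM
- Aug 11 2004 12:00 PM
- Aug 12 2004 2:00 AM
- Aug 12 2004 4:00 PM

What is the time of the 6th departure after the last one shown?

The interval is a steady 14 hours (14, 14, 14).
Aug 12 2004 4:00 PM + 14 h = Aug 13 2004 6:00 AM.
Aug 13 2004 6:00 AM + 14 h = Aug 13 2004 8:00 PM.
Aug 13 2004 8:00 PM + 14 h = Aug 14 2004 10:00 AM.
Aug 14 2004 10:00 AM + 14 h = Aug 15 2004 12:00 AM.
Aug 15 2004 12:00 AM + 14 h = Aug 15 2004 2:00 PM.
Aug 15 2004 2:00 PM + 14 h = Aug 16 2004 4:00 AM.

Aug 16 2004 4:00 AM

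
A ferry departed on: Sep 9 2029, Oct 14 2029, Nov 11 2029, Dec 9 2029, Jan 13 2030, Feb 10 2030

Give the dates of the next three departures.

All dates are Sundays, 35, 28, 28, 35, 28 days apart.
Specifically, the 2nd Sunday of each month.
March 2030 — 2nd Sunday is Mar 10 2030.
April 2030 — 2nd Sunday is Apr 14 2030.
May 2030 — 2nd Sunday is May 12 2030.

Mar 10 2030, Apr 14 2030, May 12 2030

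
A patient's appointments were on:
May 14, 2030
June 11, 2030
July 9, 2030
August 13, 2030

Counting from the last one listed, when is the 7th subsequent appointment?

Gaps: 28, 28, 35 days — a mix of 28 and 35. Every date is a Tuesday.
Each is the 2nd Tuesday of its month.
September 2030 — 2nd Tuesday is September 10, 2030.
2nd Tuesday of October 2030: October 8, 2030.
November 2030 — 2nd Tuesday is November 12, 2030.
December 2030 — 2nd Tuesday is December 10, 2030.
2nd Tuesday of January 2031: January 14, 2031.
February 2031 — 2nd Tuesday is February 11, 2031.
March 2031 — 2nd Tuesday is March 11, 2031.

March 11, 2031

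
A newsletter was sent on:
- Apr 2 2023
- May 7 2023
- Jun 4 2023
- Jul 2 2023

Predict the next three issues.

Aug 6 2023, Sep 3 2023, Oct 1 2023

All dates are Sundays, 35, 28, 28 days apart.
Specifically, the 1st Sunday of each month.
August 2023 — 1st Sunday is Aug 6 2023.
September 2023 — 1st Sunday is Sep 3 2023.
1st Sunday of October 2023: Oct 1 2023.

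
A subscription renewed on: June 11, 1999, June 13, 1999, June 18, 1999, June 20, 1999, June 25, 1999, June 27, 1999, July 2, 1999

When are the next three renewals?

Gaps: 2, 5, 2, 5, 2, 5 days — not constant, but cyclic with period 2.
The events fall on every Friday and Sunday.
The following Sunday is July 4, 1999.
The following Friday is July 9, 1999.
The following Sunday is July 11, 1999.

July 4, 1999; July 9, 1999; July 11, 1999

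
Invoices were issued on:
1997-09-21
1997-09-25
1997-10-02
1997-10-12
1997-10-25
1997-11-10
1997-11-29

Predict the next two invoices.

Gaps: 4, 7, 10, 13, 16, 19 days — each gap is 3 larger than the previous one.
Next gap: 22 days. 1997-11-29 + 22 days = 1997-12-21.
Next gap: 25 days. 1997-12-21 + 25 days = 1998-01-15.

1997-12-21, 1998-01-15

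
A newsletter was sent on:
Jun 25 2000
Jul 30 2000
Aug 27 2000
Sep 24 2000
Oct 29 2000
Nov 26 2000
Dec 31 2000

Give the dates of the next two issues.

Every date is a Sunday; gaps 35, 28, 28, 35, 28, 35 days.
Each is the last Sunday of its month (at least one falls on the 29th or later, ruling out '4th Sunday').
Last Sunday of January 2001: Jan 28 2001.
February 2001 ends with Sunday Feb 25 2001.

Jan 28 2001, Feb 25 2001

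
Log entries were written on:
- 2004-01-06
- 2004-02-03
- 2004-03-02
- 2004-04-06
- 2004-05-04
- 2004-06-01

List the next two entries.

2004-07-06, 2004-08-03

These are Tuesdays at 28- or 35-day spacing (28, 28, 35, 28, 28).
The pattern: 1st Tuesday of the month.
1st Tuesday of July 2004: 2004-07-06.
1st Tuesday of August 2004: 2004-08-03.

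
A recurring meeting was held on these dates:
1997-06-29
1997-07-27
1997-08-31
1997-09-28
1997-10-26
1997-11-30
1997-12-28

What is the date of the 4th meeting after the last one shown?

1998-04-26

All Sundays; the gaps (28, 35, 28, 28, 35, 28) vary with month length.
This is the last Sunday of each month.
Last Sunday of January 1998: 1998-01-25.
February 1998 ends with Sunday 1998-02-22.
March 1998 ends with Sunday 1998-03-29.
April 1998 ends with Sunday 1998-04-26.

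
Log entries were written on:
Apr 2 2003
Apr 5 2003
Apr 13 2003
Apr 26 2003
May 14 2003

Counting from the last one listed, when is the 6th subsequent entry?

Gaps: 3, 8, 13, 18 days — each gap is 5 larger than the previous one.
Next gap: 23 days. May 14 2003 + 23 days = Jun 6 2003.
Next gap: 28 days. Jun 6 2003 + 28 days = Jul 4 2003.
Next gap: 33 days. Jul 4 2003 + 33 days = Aug 6 2003.
Next gap: 38 days. Aug 6 2003 + 38 days = Sep 13 2003.
Next gap: 43 days. Sep 13 2003 + 43 days = Oct 26 2003.
Next gap: 48 days. Oct 26 2003 + 48 days = Dec 13 2003.

Dec 13 2003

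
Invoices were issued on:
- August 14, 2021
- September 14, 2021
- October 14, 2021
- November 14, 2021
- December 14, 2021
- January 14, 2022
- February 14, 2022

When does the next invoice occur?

March 14, 2022

Each date is the 14th; the gaps (31, 30, 31, 30, 31, 31) track the month lengths.
The rule is the 14th of each month.
March 2022: March 14, 2022.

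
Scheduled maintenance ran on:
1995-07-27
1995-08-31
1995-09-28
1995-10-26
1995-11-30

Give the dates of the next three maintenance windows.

These are Thursdays with 35, 28, 28, 35-day gaps.
Each is the final Thursday of its month — 1995-08-31 is past the 28th, so '4th Thursday' doesn't fit.
December 1995 ends with Thursday 1995-12-28.
Last Thursday of January 1996: 1996-01-25.
February 1996 ends with Thursday 1996-02-29.

1995-12-28, 1996-01-25, 1996-02-29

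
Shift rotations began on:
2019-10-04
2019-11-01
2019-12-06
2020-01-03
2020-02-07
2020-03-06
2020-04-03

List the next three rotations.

2020-05-01, 2020-06-05, 2020-07-03

Gaps: 28, 35, 28, 35, 28, 28 days — a mix of 28 and 35. Every date is a Friday.
Each is the 1st Friday of its month.
May 2020 — 1st Friday is 2020-05-01.
1st Friday of June 2020: 2020-06-05.
July 2020 — 1st Friday is 2020-07-03.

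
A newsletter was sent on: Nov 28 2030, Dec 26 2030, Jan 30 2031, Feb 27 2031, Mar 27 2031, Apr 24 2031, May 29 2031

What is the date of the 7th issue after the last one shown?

Dec 25 2031

These are Thursdays with 28, 35, 28, 28, 28, 35-day gaps.
Each is the final Thursday of its month — Jan 30 2031 is past the 28th, so '4th Thursday' doesn't fit.
Last Thursday of June 2031: Jun 26 2031.
July 2031 ends with Thursday Jul 31 2031.
Last Thursday of August 2031: Aug 28 2031.
Last Thursday of September 2031: Sep 25 2031.
Last Thursday of October 2031: Oct 30 2031.
Last Thursday of November 2031: Nov 27 2031.
Last Thursday of December 2031: Dec 25 2031.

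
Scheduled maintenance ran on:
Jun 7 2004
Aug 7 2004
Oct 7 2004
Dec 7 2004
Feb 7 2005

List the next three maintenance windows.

Gaps: 61, 61, 61, 62 days — not constant. Every event is on the 7th of the month.
Pattern: the 7th of every 2 months.
Next: April 2005 → Apr 7 2005.
June 2005: Jun 7 2005.
August 2005: Aug 7 2005.

Apr 7 2005, Jun 7 2005, Aug 7 2005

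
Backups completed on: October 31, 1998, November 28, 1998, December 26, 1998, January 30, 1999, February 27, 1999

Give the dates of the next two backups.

March 27, 1999; April 24, 1999

These are Saturdays with 28, 28, 35, 28-day gaps.
Each is the final Saturday of its month — October 31, 1998 is past the 28th, so '4th Saturday' doesn't fit.
Last Saturday of March 1999: March 27, 1999.
Last Saturday of April 1999: April 24, 1999.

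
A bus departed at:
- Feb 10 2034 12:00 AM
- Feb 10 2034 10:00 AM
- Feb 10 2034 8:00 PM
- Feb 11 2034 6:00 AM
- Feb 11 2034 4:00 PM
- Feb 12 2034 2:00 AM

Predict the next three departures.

Feb 12 2034 12:00 PM, Feb 12 2034 10:00 PM, Feb 13 2034 8:00 AM

The interval is a steady 10 hours (10, 10, 10, 10, 10).
Feb 12 2034 2:00 AM + 10 h = Feb 12 2034 12:00 PM.
Feb 12 2034 12:00 PM + 10 h = Feb 12 2034 10:00 PM.
Feb 12 2034 10:00 PM + 10 h = Feb 13 2034 8:00 AM.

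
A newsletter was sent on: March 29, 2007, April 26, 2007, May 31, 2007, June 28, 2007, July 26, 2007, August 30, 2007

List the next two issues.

Every date is a Thursday; gaps 28, 35, 28, 28, 35 days.
Each is the last Thursday of its month (at least one falls on the 29th or later, ruling out '4th Thursday').
Last Thursday of September 2007: September 27, 2007.
Last Thursday of October 2007: October 25, 2007.

September 27, 2007; October 25, 2007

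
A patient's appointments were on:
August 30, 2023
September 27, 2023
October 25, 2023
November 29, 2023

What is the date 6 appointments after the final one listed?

Every date is a Wednesday; gaps 28, 28, 35 days.
Each is the last Wednesday of its month (at least one falls on the 29th or later, ruling out '4th Wednesday').
Last Wednesday of December 2023: December 27, 2023.
January 2024 ends with Wednesday January 31, 2024.
Last Wednesday of February 2024: February 28, 2024.
March 2024 ends with Wednesday March 27, 2024.
April 2024 ends with Wednesday April 24, 2024.
Last Wednesday of May 2024: May 29, 2024.

May 29, 2024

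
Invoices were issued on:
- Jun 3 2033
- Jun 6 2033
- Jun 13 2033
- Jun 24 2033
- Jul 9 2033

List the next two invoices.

Jul 28 2033, Aug 20 2033

Gaps: 3, 7, 11, 15 days — each gap is 4 larger than the previous one.
Next gap: 19 days. Jul 9 2033 + 19 days = Jul 28 2033.
Next gap: 23 days. Jul 28 2033 + 23 days = Aug 20 2033.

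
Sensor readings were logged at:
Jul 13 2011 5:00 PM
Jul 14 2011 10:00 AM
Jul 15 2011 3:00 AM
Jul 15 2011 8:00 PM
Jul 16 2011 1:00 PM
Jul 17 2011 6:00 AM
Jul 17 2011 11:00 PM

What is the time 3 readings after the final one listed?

The interval is a steady 17 hours (17, 17, 17, 17, 17, 17).
Jul 17 2011 11:00 PM + 17 h = Jul 18 2011 4:00 PM.
Jul 18 2011 4:00 PM + 17 h = Jul 19 2011 9:00 AM.
Jul 19 2011 9:00 AM + 17 h = Jul 20 2011 2:00 AM.

Jul 20 2011 2:00 AM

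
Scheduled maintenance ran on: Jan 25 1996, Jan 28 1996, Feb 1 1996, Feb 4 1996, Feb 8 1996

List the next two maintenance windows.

Feb 11 1996, Feb 15 1996

Gaps: 3, 4, 3, 4 days — not constant, but cyclic with period 2.
The events fall on every Thursday and Sunday.
Next Sunday: Feb 11 1996.
Next Thursday: Feb 15 1996.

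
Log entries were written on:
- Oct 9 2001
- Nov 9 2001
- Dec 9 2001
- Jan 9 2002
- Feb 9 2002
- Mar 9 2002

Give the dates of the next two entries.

Apr 9 2002, May 9 2002

Gaps: 31, 30, 31, 31, 28 days — not constant. Every event is on the 9th of the month.
Pattern: the 9th of each month.
April 2002: Apr 9 2002.
Next: May 2002 → May 9 2002.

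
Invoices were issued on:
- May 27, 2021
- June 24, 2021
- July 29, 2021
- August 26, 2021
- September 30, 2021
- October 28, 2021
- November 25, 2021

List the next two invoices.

All Thursdays; the gaps (28, 35, 28, 35, 28, 28) vary with month length.
This is the last Thursday of each month.
Last Thursday of December 2021: December 30, 2021.
Last Thursday of January 2022: January 27, 2022.

December 30, 2021; January 27, 2022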